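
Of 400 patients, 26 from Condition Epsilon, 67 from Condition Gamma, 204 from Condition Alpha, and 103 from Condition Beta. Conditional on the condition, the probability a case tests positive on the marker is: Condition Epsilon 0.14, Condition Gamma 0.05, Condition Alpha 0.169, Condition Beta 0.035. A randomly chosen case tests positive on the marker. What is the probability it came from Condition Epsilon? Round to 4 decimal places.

0.0808

Prior × likelihood for each hypothesis:
  Condition Epsilon: 0.065 × 0.14 = 0.0091
  Condition Gamma: 0.1675 × 0.05 = 0.008375
  Condition Alpha: 0.51 × 0.169 = 0.08619
  Condition Beta: 0.2575 × 0.035 = 0.0090125
Total = 0.1126775.
P(Condition Epsilon | evidence) = 0.0091 / 0.1126775 ≈ 0.0808.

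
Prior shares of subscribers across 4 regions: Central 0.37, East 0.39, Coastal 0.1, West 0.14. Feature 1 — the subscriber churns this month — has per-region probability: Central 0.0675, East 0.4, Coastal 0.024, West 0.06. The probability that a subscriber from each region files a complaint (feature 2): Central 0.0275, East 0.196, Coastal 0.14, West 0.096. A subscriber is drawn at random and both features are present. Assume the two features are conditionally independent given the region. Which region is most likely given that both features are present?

East

Prior × likelihood for each hypothesis:
  Central: 0.37 × 0.0675 × 0.0275 = 0.0006868125
  East: 0.39 × 0.4 × 0.196 = 0.030576
  Coastal: 0.1 × 0.024 × 0.14 = 0.000336
  West: 0.14 × 0.06 × 0.096 = 0.0008064
Normalizing constant = 0.0324052125.
Largest term belongs to East, so East is most probable.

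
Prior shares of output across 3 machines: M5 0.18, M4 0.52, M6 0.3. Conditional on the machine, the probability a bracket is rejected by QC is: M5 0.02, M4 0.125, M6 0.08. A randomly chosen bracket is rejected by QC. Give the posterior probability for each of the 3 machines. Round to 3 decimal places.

Compute prior × likelihood for every hypothesis:
  M5: 0.18 × 0.02 = 0.0036
  M4: 0.52 × 0.125 = 0.065
  M6: 0.3 × 0.08 = 0.024
Sum = 0.0926.
P(M5 | rejected) = 0.0036/0.0926 ≈ 0.039
P(M4 | rejected) = 0.065/0.0926 ≈ 0.702
P(M6 | rejected) = 0.024/0.0926 ≈ 0.259

M5 0.039, M4 0.702, M6 0.259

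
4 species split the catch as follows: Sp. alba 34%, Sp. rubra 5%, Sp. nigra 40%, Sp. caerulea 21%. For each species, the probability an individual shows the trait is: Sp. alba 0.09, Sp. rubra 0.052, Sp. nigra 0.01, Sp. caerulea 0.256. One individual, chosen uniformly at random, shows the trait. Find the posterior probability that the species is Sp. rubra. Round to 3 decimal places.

0.029

Unnormalized posteriors (prior × likelihood):
  Sp. alba: 0.34 × 0.09 = 0.0306
  Sp. rubra: 0.05 × 0.052 = 0.0026
  Sp. nigra: 0.4 × 0.01 = 0.004
  Sp. caerulea: 0.21 × 0.256 = 0.05376
Sum = 0.09096.
P(Sp. rubra | evidence) = 0.0026 / 0.09096 ≈ 0.029.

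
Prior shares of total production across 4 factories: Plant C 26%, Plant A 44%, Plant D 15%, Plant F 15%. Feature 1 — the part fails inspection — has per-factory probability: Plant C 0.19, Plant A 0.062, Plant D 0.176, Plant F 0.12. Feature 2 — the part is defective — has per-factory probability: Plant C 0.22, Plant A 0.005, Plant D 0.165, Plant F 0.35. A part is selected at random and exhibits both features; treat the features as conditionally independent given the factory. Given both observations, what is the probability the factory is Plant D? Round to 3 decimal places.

0.201

Prior × likelihood for each hypothesis:
  Plant C: 0.26 × 0.19 × 0.22 = 0.010868
  Plant A: 0.44 × 0.062 × 0.005 = 0.0001364
  Plant D: 0.15 × 0.176 × 0.165 = 0.004356
  Plant F: 0.15 × 0.12 × 0.35 = 0.0063
Total = 0.0216604.
P(Plant D | evidence) = 0.004356 / 0.0216604 ≈ 0.201.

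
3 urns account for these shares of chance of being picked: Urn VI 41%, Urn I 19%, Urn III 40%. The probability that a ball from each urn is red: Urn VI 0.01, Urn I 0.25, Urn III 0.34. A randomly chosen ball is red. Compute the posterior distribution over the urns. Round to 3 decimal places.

By Bayes' rule, posterior ∝ prior × likelihood:
  Urn VI: 0.41 × 0.01 = 0.0041
  Urn I: 0.19 × 0.25 = 0.0475
  Urn III: 0.4 × 0.34 = 0.136
Total = 0.1876.
P(Urn VI | red) = 0.0041/0.1876 ≈ 0.022
P(Urn I | red) = 0.0475/0.1876 ≈ 0.253
P(Urn III | red) = 0.136/0.1876 ≈ 0.725

Urn VI 0.022, Urn I 0.253, Urn III 0.725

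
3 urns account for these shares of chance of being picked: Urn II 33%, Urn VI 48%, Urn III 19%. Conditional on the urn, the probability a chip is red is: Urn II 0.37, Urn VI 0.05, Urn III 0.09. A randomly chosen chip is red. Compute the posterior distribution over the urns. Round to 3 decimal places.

Urn II 0.748, Urn VI 0.147, Urn III 0.105

Prior × likelihood for each hypothesis:
  Urn II: 0.33 × 0.37 = 0.1221
  Urn VI: 0.48 × 0.05 = 0.024
  Urn III: 0.19 × 0.09 = 0.0171
Total = 0.1632.
P(Urn II | red) = 0.1221/0.1632 ≈ 0.748
P(Urn VI | red) = 0.024/0.1632 ≈ 0.147
P(Urn III | red) = 0.0171/0.1632 ≈ 0.105
(Check: 0.748+0.147+0.105 = 1.000.)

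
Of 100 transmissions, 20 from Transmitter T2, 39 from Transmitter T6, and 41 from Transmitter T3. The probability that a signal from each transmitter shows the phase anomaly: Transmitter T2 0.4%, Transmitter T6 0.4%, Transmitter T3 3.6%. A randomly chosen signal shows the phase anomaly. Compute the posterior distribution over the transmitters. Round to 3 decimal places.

By Bayes' rule, posterior ∝ prior × likelihood:
  Transmitter T2: 0.2 × 0.004 = 0.0008
  Transmitter T6: 0.39 × 0.004 = 0.00156
  Transmitter T3: 0.41 × 0.036 = 0.01476
Total = 0.01712.
P(Transmitter T2 | anomaly) = 0.0008/0.01712 ≈ 0.047
P(Transmitter T6 | anomaly) = 0.00156/0.01712 ≈ 0.091
P(Transmitter T3 | anomaly) = 0.01476/0.01712 ≈ 0.862
(Check: 0.047+0.091+0.862 = 1.000.)

Transmitter T2 0.047, Transmitter T6 0.091, Transmitter T3 0.862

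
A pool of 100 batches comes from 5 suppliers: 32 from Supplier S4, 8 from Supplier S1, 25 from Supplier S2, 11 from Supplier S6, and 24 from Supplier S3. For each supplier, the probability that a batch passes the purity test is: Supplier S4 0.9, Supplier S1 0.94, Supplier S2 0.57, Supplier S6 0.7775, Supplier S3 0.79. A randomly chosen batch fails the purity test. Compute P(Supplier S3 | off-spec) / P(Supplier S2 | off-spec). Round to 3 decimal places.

0.469

Taking complements, P(off-spec | each) = Supplier S4 0.1, Supplier S1 0.06, Supplier S2 0.43, Supplier S6 0.2225, Supplier S3 0.21.
Compute prior × likelihood for every hypothesis:
  Supplier S4: 0.32 × 0.1 = 0.032
  Supplier S1: 0.08 × 0.06 = 0.0048
  Supplier S2: 0.25 × 0.43 = 0.1075
  Supplier S6: 0.11 × 0.2225 = 0.024475
  Supplier S3: 0.24 × 0.21 = 0.0504
Sum = 0.219175.
The ratio is 0.0504 / 0.1075 (the normalizer cancels) = 0.469.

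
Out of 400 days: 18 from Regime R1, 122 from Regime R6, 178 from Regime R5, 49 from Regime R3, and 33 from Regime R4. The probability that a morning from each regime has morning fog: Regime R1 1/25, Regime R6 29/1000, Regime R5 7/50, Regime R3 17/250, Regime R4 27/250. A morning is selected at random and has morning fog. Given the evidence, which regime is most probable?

Regime R5

Compute prior × likelihood for every hypothesis:
  Regime R1: 0.045 × 0.04 = 0.0018
  Regime R6: 0.305 × 0.029 = 0.008845
  Regime R5: 0.445 × 0.14 = 0.0623
  Regime R3: 0.1225 × 0.068 = 0.00833
  Regime R4: 0.0825 × 0.108 = 0.00891
Normalizing constant = 0.090185.
Largest term belongs to Regime R5, so Regime R5 is most probable.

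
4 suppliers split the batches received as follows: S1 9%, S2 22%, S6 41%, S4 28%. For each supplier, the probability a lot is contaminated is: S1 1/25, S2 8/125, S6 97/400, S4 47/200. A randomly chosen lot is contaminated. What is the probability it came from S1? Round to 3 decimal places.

0.020

Prior × likelihood for each hypothesis:
  S1: 0.09 × 0.04 = 0.0036
  S2: 0.22 × 0.064 = 0.01408
  S6: 0.41 × 0.2425 = 0.099425
  S4: 0.28 × 0.235 = 0.0658
Total = 0.182905.
P(S1 | evidence) = 0.0036 / 0.182905 ≈ 0.020.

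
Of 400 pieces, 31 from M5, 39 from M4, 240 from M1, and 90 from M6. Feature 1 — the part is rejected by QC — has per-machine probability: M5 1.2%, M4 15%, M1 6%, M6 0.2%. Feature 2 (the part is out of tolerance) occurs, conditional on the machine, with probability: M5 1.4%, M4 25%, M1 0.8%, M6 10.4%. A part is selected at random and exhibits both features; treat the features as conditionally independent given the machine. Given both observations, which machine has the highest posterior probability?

Compute prior × likelihood for every hypothesis:
  M5: 0.0775 × 0.012 × 0.014 = 0.00001302
  M4: 0.0975 × 0.15 × 0.25 = 0.00365625
  M1: 0.6 × 0.06 × 0.008 = 0.000288
  M6: 0.225 × 0.002 × 0.104 = 0.0000468
Normalizing constant = 0.00400407.
Largest term belongs to M4, so M4 is most probable.

M4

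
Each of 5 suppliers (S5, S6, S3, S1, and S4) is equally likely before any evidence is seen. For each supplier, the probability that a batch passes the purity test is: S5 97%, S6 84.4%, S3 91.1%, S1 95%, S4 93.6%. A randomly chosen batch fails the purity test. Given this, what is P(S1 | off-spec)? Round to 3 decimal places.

0.129

Taking complements, P(off-spec | each) = S5 0.03, S6 0.156, S3 0.089, S1 0.05, S4 0.064.
Since the prior is uniform, the posterior is proportional to the likelihood:
  S5: 0.03
  S6: 0.156
  S3: 0.089
  S1: 0.05
  S4: 0.064
Normalizing constant = 0.389.
P(S1 | evidence) = 0.05 / 0.389 ≈ 0.129.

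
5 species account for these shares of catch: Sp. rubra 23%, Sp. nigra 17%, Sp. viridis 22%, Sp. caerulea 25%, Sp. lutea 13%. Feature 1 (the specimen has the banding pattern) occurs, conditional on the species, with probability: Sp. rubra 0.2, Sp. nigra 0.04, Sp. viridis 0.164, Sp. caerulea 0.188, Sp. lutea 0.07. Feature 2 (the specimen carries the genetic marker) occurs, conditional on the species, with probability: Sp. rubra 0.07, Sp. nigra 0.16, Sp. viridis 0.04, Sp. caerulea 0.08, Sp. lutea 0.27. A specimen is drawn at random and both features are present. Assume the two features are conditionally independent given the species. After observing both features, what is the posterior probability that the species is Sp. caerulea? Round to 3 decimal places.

Compute prior × likelihood for every hypothesis:
  Sp. rubra: 0.23 × 0.2 × 0.07 = 0.00322
  Sp. nigra: 0.17 × 0.04 × 0.16 = 0.001088
  Sp. viridis: 0.22 × 0.164 × 0.04 = 0.0014432
  Sp. caerulea: 0.25 × 0.188 × 0.08 = 0.00376
  Sp. lutea: 0.13 × 0.07 × 0.27 = 0.002457
Normalizing constant = 0.0119682.
P(Sp. caerulea | evidence) = 0.00376 / 0.0119682 ≈ 0.314.

0.314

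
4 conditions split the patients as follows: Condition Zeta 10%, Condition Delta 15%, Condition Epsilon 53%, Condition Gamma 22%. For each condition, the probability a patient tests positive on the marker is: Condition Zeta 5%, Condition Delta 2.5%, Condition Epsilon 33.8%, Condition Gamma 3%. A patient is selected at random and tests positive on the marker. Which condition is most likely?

Condition Epsilon

By Bayes' rule, posterior ∝ prior × likelihood:
  Condition Zeta: 0.1 × 0.05 = 0.005
  Condition Delta: 0.15 × 0.025 = 0.00375
  Condition Epsilon: 0.53 × 0.338 = 0.17914
  Condition Gamma: 0.22 × 0.03 = 0.0066
Total = 0.19449.
Largest term belongs to Condition Epsilon, so Condition Epsilon is most probable.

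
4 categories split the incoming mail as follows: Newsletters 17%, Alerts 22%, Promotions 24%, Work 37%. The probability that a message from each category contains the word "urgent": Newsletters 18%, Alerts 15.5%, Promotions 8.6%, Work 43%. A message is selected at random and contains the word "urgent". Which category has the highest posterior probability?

Work

Unnormalized posteriors (prior × likelihood):
  Newsletters: 0.17 × 0.18 = 0.0306
  Alerts: 0.22 × 0.155 = 0.0341
  Promotions: 0.24 × 0.086 = 0.02064
  Work: 0.37 × 0.43 = 0.1591
Normalizing constant = 0.24444.
Largest term belongs to Work, so Work is most probable.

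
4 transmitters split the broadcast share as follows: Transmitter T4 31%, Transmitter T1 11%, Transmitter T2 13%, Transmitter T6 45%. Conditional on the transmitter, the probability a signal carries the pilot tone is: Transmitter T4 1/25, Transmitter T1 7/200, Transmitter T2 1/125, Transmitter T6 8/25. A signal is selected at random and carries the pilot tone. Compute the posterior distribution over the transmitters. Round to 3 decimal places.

Transmitter T4 0.077, Transmitter T1 0.024, Transmitter T2 0.006, Transmitter T6 0.893

Compute prior × likelihood for every hypothesis:
  Transmitter T4: 0.31 × 0.04 = 0.0124
  Transmitter T1: 0.11 × 0.035 = 0.00385
  Transmitter T2: 0.13 × 0.008 = 0.00104
  Transmitter T6: 0.45 × 0.32 = 0.144
Total = 0.16129.
P(Transmitter T4 | pilot) = 0.0124/0.16129 ≈ 0.077
P(Transmitter T1 | pilot) = 0.00385/0.16129 ≈ 0.024
P(Transmitter T2 | pilot) = 0.00104/0.16129 ≈ 0.006
P(Transmitter T6 | pilot) = 0.144/0.16129 ≈ 0.893
(Check: 0.077+0.024+0.006+0.893 = 1.000.)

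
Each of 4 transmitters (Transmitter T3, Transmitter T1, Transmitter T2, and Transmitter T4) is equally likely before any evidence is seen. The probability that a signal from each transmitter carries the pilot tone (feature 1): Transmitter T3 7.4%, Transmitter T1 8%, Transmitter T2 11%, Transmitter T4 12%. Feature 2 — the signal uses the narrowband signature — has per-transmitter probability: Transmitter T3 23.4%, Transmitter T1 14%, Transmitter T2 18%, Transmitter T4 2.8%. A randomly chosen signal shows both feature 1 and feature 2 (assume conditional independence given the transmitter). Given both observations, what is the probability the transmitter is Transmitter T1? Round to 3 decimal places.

Since the prior is uniform, the posterior is proportional to the likelihood:
  Transmitter T3: 0.074 × 0.234 = 0.017316
  Transmitter T1: 0.08 × 0.14 = 0.0112
  Transmitter T2: 0.11 × 0.18 = 0.0198
  Transmitter T4: 0.12 × 0.028 = 0.00336
Sum = 0.051676.
P(Transmitter T1 | evidence) = 0.0112 / 0.051676 ≈ 0.217.

0.217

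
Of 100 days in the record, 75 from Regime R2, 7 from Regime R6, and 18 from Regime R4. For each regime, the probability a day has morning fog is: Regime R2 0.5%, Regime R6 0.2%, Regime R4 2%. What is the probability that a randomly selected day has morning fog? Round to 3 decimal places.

By Bayes' rule, posterior ∝ prior × likelihood:
  Regime R2: 0.75 × 0.005 = 0.00375
  Regime R6: 0.07 × 0.002 = 0.00014
  Regime R4: 0.18 × 0.02 = 0.0036
P(fog) = 0.00375 + 0.00014 + 0.0036 = 0.00749 → 0.007.

0.007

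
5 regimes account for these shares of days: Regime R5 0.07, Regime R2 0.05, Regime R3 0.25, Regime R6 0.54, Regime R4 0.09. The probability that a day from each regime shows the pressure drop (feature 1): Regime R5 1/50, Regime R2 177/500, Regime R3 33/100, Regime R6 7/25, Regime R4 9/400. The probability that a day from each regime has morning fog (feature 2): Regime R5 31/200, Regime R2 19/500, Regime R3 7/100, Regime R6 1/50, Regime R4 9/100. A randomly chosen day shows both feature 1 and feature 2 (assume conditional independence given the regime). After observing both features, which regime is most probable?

Regime R3

Unnormalized posteriors (prior × likelihood):
  Regime R5: 0.07 × 0.02 × 0.155 = 0.000217
  Regime R2: 0.05 × 0.354 × 0.038 = 0.0006726
  Regime R3: 0.25 × 0.33 × 0.07 = 0.005775
  Regime R6: 0.54 × 0.28 × 0.02 = 0.003024
  Regime R4: 0.09 × 0.0225 × 0.09 = 0.00018225
Sum = 0.00987085.
Largest term belongs to Regime R3, so Regime R3 is most probable.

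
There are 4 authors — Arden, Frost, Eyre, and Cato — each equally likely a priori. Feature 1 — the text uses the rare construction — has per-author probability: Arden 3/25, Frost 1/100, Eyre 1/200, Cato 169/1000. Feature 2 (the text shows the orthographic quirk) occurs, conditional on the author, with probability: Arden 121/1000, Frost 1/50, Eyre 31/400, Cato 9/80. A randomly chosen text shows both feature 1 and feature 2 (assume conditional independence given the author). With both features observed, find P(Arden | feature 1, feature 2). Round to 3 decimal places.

0.426

Since the prior is uniform, the posterior is proportional to the likelihood:
  Arden: 0.12 × 0.121 = 0.01452
  Frost: 0.01 × 0.02 = 0.0002
  Eyre: 0.005 × 0.0775 = 0.0003875
  Cato: 0.169 × 0.1125 = 0.0190125
Sum = 0.03412.
P(Arden | evidence) = 0.01452 / 0.03412 ≈ 0.426.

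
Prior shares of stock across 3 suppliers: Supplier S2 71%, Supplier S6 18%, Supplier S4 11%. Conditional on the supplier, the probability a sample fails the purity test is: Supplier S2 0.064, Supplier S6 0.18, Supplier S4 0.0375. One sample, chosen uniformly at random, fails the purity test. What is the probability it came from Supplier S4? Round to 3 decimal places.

By Bayes' rule, posterior ∝ prior × likelihood:
  Supplier S2: 0.71 × 0.064 = 0.04544
  Supplier S6: 0.18 × 0.18 = 0.0324
  Supplier S4: 0.11 × 0.0375 = 0.004125
Normalizing constant = 0.081965.
P(Supplier S4 | evidence) = 0.004125 / 0.081965 ≈ 0.050.

0.050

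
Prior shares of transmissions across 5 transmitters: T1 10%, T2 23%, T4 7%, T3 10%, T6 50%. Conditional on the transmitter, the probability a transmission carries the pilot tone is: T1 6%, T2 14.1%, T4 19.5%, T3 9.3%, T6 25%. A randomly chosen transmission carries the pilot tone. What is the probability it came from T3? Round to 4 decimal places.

Compute prior × likelihood for every hypothesis:
  T1: 0.1 × 0.06 = 0.006
  T2: 0.23 × 0.141 = 0.03243
  T4: 0.07 × 0.195 = 0.01365
  T3: 0.1 × 0.093 = 0.0093
  T6: 0.5 × 0.25 = 0.125
Total = 0.18638.
P(T3 | evidence) = 0.0093 / 0.18638 ≈ 0.0499.

0.0499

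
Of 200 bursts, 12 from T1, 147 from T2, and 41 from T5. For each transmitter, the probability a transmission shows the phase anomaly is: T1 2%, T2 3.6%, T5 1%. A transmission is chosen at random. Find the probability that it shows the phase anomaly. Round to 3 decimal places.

Compute prior × likelihood for every hypothesis:
  T1: 0.06 × 0.02 = 0.0012
  T2: 0.735 × 0.036 = 0.02646
  T5: 0.205 × 0.01 = 0.00205
P(anomaly) = 0.0012 + 0.02646 + 0.00205 = 0.02971 → 0.030.

0.030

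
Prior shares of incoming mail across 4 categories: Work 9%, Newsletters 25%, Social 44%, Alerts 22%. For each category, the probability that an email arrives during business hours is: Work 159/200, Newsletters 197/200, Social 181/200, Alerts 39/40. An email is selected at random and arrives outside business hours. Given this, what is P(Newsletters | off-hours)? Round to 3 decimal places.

0.054

Taking complements, P(off-hours | each) = Work 0.205, Newsletters 0.015, Social 0.095, Alerts 0.025.
Compute prior × likelihood for every hypothesis:
  Work: 0.09 × 0.205 = 0.01845
  Newsletters: 0.25 × 0.015 = 0.00375
  Social: 0.44 × 0.095 = 0.0418
  Alerts: 0.22 × 0.025 = 0.0055
Normalizing constant = 0.0695.
P(Newsletters | evidence) = 0.00375 / 0.0695 ≈ 0.054.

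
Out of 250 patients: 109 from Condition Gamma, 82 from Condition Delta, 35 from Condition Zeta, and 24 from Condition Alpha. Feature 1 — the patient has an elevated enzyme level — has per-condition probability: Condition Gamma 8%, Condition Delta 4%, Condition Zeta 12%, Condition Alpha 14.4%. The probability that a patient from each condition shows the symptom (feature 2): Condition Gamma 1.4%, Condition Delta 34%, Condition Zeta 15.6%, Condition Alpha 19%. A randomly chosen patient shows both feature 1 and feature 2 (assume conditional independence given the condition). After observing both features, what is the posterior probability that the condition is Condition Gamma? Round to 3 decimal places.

0.048

Unnormalized posteriors (prior × likelihood):
  Condition Gamma: 0.436 × 0.08 × 0.014 = 0.00048832
  Condition Delta: 0.328 × 0.04 × 0.34 = 0.0044608
  Condition Zeta: 0.14 × 0.12 × 0.156 = 0.0026208
  Condition Alpha: 0.096 × 0.144 × 0.19 = 0.00262656
Total = 0.01019648.
P(Condition Gamma | evidence) = 0.00048832 / 0.01019648 ≈ 0.048.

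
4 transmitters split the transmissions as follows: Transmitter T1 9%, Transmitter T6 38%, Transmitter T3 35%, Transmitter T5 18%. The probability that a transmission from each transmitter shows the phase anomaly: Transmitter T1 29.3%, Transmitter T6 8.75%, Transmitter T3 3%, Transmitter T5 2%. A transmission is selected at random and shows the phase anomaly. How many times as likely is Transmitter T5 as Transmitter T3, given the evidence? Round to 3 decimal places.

Unnormalized posteriors (prior × likelihood):
  Transmitter T1: 0.09 × 0.293 = 0.02637
  Transmitter T6: 0.38 × 0.0875 = 0.03325
  Transmitter T3: 0.35 × 0.03 = 0.0105
  Transmitter T5: 0.18 × 0.02 = 0.0036
Normalizing constant = 0.07372.
The ratio is 0.0036 / 0.0105 (the normalizer cancels) = 0.343.

0.343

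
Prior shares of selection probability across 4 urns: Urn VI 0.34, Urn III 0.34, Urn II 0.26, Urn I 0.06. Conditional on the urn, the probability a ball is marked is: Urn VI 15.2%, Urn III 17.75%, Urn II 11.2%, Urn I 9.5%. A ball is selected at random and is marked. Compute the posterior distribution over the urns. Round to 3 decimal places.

Unnormalized posteriors (prior × likelihood):
  Urn VI: 0.34 × 0.152 = 0.05168
  Urn III: 0.34 × 0.1775 = 0.06035
  Urn II: 0.26 × 0.112 = 0.02912
  Urn I: 0.06 × 0.095 = 0.0057
Sum = 0.14685.
P(Urn VI | marked) = 0.05168/0.14685 ≈ 0.352
P(Urn III | marked) = 0.06035/0.14685 ≈ 0.411
P(Urn II | marked) = 0.02912/0.14685 ≈ 0.198
P(Urn I | marked) = 0.0057/0.14685 ≈ 0.039

Urn VI 0.352, Urn III 0.411, Urn II 0.198, Urn I 0.039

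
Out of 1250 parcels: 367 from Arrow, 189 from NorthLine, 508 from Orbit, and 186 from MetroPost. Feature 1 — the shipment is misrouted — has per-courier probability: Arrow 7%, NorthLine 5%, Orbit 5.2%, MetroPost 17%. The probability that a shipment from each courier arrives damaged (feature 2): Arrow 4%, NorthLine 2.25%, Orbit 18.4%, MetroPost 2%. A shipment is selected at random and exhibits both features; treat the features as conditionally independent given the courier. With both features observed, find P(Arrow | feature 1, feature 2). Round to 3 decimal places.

Unnormalized posteriors (prior × likelihood):
  Arrow: 0.2936 × 0.07 × 0.04 = 0.00082208
  NorthLine: 0.1512 × 0.05 × 0.0225 = 0.0001701
  Orbit: 0.4064 × 0.052 × 0.184 = 0.0038884352
  MetroPost: 0.1488 × 0.17 × 0.02 = 0.00050592
Sum = 0.0053865352.
P(Arrow | evidence) = 0.00082208 / 0.0053865352 ≈ 0.153.

0.153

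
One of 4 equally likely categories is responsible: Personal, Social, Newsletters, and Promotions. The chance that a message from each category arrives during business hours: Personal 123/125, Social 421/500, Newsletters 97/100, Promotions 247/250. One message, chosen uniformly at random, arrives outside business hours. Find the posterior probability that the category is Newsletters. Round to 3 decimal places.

0.139

Taking complements, P(off-hours | each) = Personal 0.016, Social 0.158, Newsletters 0.03, Promotions 0.012.
Since the prior is uniform, the posterior is proportional to the likelihood:
  Personal: 0.016
  Social: 0.158
  Newsletters: 0.03
  Promotions: 0.012
Sum = 0.216.
P(Newsletters | evidence) = 0.03 / 0.216 ≈ 0.139.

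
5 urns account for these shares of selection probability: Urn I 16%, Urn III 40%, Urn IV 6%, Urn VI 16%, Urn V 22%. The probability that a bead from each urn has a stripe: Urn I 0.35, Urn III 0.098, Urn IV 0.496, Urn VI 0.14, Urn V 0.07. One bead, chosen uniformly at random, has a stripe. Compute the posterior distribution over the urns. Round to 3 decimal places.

Urn I 0.344, Urn III 0.241, Urn IV 0.183, Urn VI 0.138, Urn V 0.095

Compute prior × likelihood for every hypothesis:
  Urn I: 0.16 × 0.35 = 0.056
  Urn III: 0.4 × 0.098 = 0.0392
  Urn IV: 0.06 × 0.496 = 0.02976
  Urn VI: 0.16 × 0.14 = 0.0224
  Urn V: 0.22 × 0.07 = 0.0154
Normalizing constant = 0.16276.
P(Urn I | striped) = 0.056/0.16276 ≈ 0.344
P(Urn III | striped) = 0.0392/0.16276 ≈ 0.241
P(Urn IV | striped) = 0.02976/0.16276 ≈ 0.183
P(Urn VI | striped) = 0.0224/0.16276 ≈ 0.138
P(Urn V | striped) = 0.0154/0.16276 ≈ 0.095
(Check: 0.344+0.241+0.183+0.138+0.095 = 1.001.)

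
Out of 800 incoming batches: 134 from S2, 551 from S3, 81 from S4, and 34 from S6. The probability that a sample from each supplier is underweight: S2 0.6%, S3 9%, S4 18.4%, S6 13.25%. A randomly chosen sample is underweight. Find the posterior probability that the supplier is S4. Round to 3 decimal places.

Compute prior × likelihood for every hypothesis:
  S2: 0.1675 × 0.006 = 0.001005
  S3: 0.68875 × 0.09 = 0.0619875
  S4: 0.10125 × 0.184 = 0.01863
  S6: 0.0425 × 0.1325 = 0.00563125
Total = 0.08725375.
P(S4 | evidence) = 0.01863 / 0.08725375 ≈ 0.214.

0.214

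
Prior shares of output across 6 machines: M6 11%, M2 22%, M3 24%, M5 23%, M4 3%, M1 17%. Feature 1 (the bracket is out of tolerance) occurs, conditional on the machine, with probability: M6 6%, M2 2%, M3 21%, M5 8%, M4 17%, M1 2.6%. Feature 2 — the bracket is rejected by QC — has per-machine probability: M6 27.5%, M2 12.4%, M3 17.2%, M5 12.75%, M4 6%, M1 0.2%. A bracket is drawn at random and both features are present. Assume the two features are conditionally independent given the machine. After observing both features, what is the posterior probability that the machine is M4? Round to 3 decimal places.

0.022

Prior × likelihood for each hypothesis:
  M6: 0.11 × 0.06 × 0.275 = 0.001815
  M2: 0.22 × 0.02 × 0.124 = 0.0005456
  M3: 0.24 × 0.21 × 0.172 = 0.0086688
  M5: 0.23 × 0.08 × 0.1275 = 0.002346
  M4: 0.03 × 0.17 × 0.06 = 0.000306
  M1: 0.17 × 0.026 × 0.002 = 0.00000884
Sum = 0.01369024.
P(M4 | evidence) = 0.000306 / 0.01369024 ≈ 0.022.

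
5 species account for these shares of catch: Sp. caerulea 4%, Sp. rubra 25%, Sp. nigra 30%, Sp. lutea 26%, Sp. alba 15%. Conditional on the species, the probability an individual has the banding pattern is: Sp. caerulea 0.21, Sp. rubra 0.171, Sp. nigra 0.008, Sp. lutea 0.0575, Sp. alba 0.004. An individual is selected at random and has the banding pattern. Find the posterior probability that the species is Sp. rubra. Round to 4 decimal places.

0.6187

Compute prior × likelihood for every hypothesis:
  Sp. caerulea: 0.04 × 0.21 = 0.0084
  Sp. rubra: 0.25 × 0.171 = 0.04275
  Sp. nigra: 0.3 × 0.008 = 0.0024
  Sp. lutea: 0.26 × 0.0575 = 0.01495
  Sp. alba: 0.15 × 0.004 = 0.0006
Total = 0.0691.
P(Sp. rubra | evidence) = 0.04275 / 0.0691 ≈ 0.6187.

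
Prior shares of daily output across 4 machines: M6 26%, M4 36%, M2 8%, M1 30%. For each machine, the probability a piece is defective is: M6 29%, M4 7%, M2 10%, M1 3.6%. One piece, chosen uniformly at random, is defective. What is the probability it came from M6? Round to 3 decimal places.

Compute prior × likelihood for every hypothesis:
  M6: 0.26 × 0.29 = 0.0754
  M4: 0.36 × 0.07 = 0.0252
  M2: 0.08 × 0.1 = 0.008
  M1: 0.3 × 0.036 = 0.0108
Total = 0.1194.
P(M6 | evidence) = 0.0754 / 0.1194 ≈ 0.631.

0.631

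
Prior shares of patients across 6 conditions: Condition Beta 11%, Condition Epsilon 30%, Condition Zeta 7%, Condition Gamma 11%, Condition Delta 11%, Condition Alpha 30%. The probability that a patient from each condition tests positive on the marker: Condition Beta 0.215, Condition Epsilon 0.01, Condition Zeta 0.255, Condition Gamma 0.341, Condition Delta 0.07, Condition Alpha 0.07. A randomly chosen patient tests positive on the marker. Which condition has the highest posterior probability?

Prior × likelihood for each hypothesis:
  Condition Beta: 0.11 × 0.215 = 0.02365
  Condition Epsilon: 0.3 × 0.01 = 0.003
  Condition Zeta: 0.07 × 0.255 = 0.01785
  Condition Gamma: 0.11 × 0.341 = 0.03751
  Condition Delta: 0.11 × 0.07 = 0.0077
  Condition Alpha: 0.3 × 0.07 = 0.021
Normalizing constant = 0.11071.
Largest term belongs to Condition Gamma, so Condition Gamma is most probable.

Condition Gamma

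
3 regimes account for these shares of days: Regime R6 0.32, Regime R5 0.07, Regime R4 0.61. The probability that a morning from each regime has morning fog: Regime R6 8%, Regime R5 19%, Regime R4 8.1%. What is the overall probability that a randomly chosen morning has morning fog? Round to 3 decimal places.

Prior × likelihood for each hypothesis:
  Regime R6: 0.32 × 0.08 = 0.0256
  Regime R5: 0.07 × 0.19 = 0.0133
  Regime R4: 0.61 × 0.081 = 0.04941
P(fog) = 0.0256 + 0.0133 + 0.04941 = 0.08831 → 0.088.

0.088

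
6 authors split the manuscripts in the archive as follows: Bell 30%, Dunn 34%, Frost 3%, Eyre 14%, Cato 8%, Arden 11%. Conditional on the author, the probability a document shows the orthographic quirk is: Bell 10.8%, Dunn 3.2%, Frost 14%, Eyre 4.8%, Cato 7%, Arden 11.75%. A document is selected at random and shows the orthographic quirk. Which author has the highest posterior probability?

By Bayes' rule, posterior ∝ prior × likelihood:
  Bell: 0.3 × 0.108 = 0.0324
  Dunn: 0.34 × 0.032 = 0.01088
  Frost: 0.03 × 0.14 = 0.0042
  Eyre: 0.14 × 0.048 = 0.00672
  Cato: 0.08 × 0.07 = 0.0056
  Arden: 0.11 × 0.1175 = 0.012925
Total = 0.072725.
Largest term belongs to Bell, so Bell is most probable.

Bell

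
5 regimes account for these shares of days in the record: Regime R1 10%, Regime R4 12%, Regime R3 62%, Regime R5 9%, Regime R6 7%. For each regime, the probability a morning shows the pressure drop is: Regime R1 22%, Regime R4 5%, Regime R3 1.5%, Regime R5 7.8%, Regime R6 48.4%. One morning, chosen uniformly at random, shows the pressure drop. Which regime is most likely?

Regime R6

Unnormalized posteriors (prior × likelihood):
  Regime R1: 0.1 × 0.22 = 0.022
  Regime R4: 0.12 × 0.05 = 0.006
  Regime R3: 0.62 × 0.015 = 0.0093
  Regime R5: 0.09 × 0.078 = 0.00702
  Regime R6: 0.07 × 0.484 = 0.03388
Normalizing constant = 0.0782.
Largest term belongs to Regime R6, so Regime R6 is most probable.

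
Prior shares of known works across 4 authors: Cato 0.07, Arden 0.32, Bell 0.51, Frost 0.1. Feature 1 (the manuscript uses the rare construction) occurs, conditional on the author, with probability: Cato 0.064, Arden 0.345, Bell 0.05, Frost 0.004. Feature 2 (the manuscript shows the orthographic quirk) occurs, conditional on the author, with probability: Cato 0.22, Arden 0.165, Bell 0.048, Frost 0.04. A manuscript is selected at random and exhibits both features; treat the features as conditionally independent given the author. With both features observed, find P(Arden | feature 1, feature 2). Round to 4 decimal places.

0.8911

Prior × likelihood for each hypothesis:
  Cato: 0.07 × 0.064 × 0.22 = 0.0009856
  Arden: 0.32 × 0.345 × 0.165 = 0.018216
  Bell: 0.51 × 0.05 × 0.048 = 0.001224
  Frost: 0.1 × 0.004 × 0.04 = 0.000016
Sum = 0.0204416.
P(Arden | evidence) = 0.018216 / 0.0204416 ≈ 0.8911.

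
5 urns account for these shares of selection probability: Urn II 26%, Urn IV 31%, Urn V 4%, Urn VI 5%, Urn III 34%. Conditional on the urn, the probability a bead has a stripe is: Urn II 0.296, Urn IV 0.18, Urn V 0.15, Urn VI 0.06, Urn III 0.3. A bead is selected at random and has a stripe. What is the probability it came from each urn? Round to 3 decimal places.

Compute prior × likelihood for every hypothesis:
  Urn II: 0.26 × 0.296 = 0.07696
  Urn IV: 0.31 × 0.18 = 0.0558
  Urn V: 0.04 × 0.15 = 0.006
  Urn VI: 0.05 × 0.06 = 0.003
  Urn III: 0.34 × 0.3 = 0.102
Sum = 0.24376.
P(Urn II | striped) = 0.07696/0.24376 ≈ 0.316
P(Urn IV | striped) = 0.0558/0.24376 ≈ 0.229
P(Urn V | striped) = 0.006/0.24376 ≈ 0.025
P(Urn VI | striped) = 0.003/0.24376 ≈ 0.012
P(Urn III | striped) = 0.102/0.24376 ≈ 0.418
(Check: 0.316+0.229+0.025+0.012+0.418 = 1.000.)

Urn II 0.316, Urn IV 0.229, Urn V 0.025, Urn VI 0.012, Urn III 0.418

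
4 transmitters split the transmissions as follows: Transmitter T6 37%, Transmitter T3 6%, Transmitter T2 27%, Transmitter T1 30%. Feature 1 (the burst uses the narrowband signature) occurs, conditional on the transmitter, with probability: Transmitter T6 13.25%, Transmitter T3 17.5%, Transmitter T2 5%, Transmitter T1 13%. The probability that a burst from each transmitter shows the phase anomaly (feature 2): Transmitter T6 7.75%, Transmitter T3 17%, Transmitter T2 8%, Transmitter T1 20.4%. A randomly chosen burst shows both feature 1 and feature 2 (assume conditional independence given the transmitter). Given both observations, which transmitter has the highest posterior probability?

Transmitter T1

By Bayes' rule, posterior ∝ prior × likelihood:
  Transmitter T6: 0.37 × 0.1325 × 0.0775 = 0.0037994375
  Transmitter T3: 0.06 × 0.175 × 0.17 = 0.001785
  Transmitter T2: 0.27 × 0.05 × 0.08 = 0.00108
  Transmitter T1: 0.3 × 0.13 × 0.204 = 0.007956
Sum = 0.0146204375.
Largest term belongs to Transmitter T1, so Transmitter T1 is most probable.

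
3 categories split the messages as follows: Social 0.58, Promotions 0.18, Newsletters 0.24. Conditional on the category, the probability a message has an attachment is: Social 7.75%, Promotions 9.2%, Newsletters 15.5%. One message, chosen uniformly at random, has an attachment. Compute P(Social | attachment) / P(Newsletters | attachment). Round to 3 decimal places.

By Bayes' rule, posterior ∝ prior × likelihood:
  Social: 0.58 × 0.0775 = 0.04495
  Promotions: 0.18 × 0.092 = 0.01656
  Newsletters: 0.24 × 0.155 = 0.0372
Total = 0.09871.
The ratio is 0.04495 / 0.0372 (the normalizer cancels) = 1.208.

1.208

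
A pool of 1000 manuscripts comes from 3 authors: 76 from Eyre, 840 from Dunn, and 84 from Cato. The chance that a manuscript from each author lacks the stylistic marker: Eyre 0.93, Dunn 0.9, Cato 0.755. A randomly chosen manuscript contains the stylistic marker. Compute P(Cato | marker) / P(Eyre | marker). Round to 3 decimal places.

Taking complements, P(marker | each) = Eyre 0.07, Dunn 0.1, Cato 0.245.
Prior × likelihood for each hypothesis:
  Eyre: 0.076 × 0.07 = 0.00532
  Dunn: 0.84 × 0.1 = 0.084
  Cato: 0.084 × 0.245 = 0.02058
Normalizing constant = 0.1099.
The ratio is 0.02058 / 0.00532 (the normalizer cancels) = 3.868.

3.868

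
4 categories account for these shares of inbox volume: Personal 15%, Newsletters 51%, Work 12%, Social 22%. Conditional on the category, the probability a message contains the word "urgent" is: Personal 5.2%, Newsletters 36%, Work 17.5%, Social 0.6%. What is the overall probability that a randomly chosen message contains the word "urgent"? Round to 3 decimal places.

Compute prior × likelihood for every hypothesis:
  Personal: 0.15 × 0.052 = 0.0078
  Newsletters: 0.51 × 0.36 = 0.1836
  Work: 0.12 × 0.175 = 0.021
  Social: 0.22 × 0.006 = 0.00132
P(urgent-flag) = 0.0078 + 0.1836 + 0.021 + 0.00132 = 0.21372 → 0.214.

0.214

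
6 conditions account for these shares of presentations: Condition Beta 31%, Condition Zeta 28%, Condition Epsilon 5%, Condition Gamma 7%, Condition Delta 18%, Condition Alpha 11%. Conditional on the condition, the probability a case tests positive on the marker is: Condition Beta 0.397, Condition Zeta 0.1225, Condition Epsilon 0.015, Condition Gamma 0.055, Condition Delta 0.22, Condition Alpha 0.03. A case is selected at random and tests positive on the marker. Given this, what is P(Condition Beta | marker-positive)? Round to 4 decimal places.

0.6007

By Bayes' rule, posterior ∝ prior × likelihood:
  Condition Beta: 0.31 × 0.397 = 0.12307
  Condition Zeta: 0.28 × 0.1225 = 0.0343
  Condition Epsilon: 0.05 × 0.015 = 0.00075
  Condition Gamma: 0.07 × 0.055 = 0.00385
  Condition Delta: 0.18 × 0.22 = 0.0396
  Condition Alpha: 0.11 × 0.03 = 0.0033
Sum = 0.20487.
P(Condition Beta | evidence) = 0.12307 / 0.20487 ≈ 0.6007.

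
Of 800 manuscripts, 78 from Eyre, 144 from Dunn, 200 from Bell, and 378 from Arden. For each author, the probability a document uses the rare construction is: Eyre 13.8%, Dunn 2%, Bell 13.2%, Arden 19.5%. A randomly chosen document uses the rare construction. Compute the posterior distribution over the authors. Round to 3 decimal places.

Prior × likelihood for each hypothesis:
  Eyre: 0.0975 × 0.138 = 0.013455
  Dunn: 0.18 × 0.02 = 0.0036
  Bell: 0.25 × 0.132 = 0.033
  Arden: 0.4725 × 0.195 = 0.0921375
Normalizing constant = 0.1421925.
P(Eyre | rare-form) = 0.013455/0.1421925 ≈ 0.095
P(Dunn | rare-form) = 0.0036/0.1421925 ≈ 0.025
P(Bell | rare-form) = 0.033/0.1421925 ≈ 0.232
P(Arden | rare-form) = 0.0921375/0.1421925 ≈ 0.648
(Check: 0.095+0.025+0.232+0.648 = 1.000.)

Eyre 0.095, Dunn 0.025, Bell 0.232, Arden 0.648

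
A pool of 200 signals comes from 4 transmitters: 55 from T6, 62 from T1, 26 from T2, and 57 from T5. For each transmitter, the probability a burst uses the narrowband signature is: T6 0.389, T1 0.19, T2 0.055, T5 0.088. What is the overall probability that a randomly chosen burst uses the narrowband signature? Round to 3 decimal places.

0.198

Unnormalized posteriors (prior × likelihood):
  T6: 0.275 × 0.389 = 0.106975
  T1: 0.31 × 0.19 = 0.0589
  T2: 0.13 × 0.055 = 0.00715
  T5: 0.285 × 0.088 = 0.02508
P(narrowband) = 0.106975 + 0.0589 + 0.00715 + 0.02508 = 0.198105 → 0.198.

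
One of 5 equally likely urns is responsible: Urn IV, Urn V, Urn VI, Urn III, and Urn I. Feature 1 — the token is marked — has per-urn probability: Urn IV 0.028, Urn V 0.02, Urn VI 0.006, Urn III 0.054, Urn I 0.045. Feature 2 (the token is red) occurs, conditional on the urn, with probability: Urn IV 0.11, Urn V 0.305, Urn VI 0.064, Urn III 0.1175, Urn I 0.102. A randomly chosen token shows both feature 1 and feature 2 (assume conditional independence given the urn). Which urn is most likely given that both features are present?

With a uniform prior (1/5 each), posterior ∝ likelihood:
  Urn IV: 0.028 × 0.11 = 0.00308
  Urn V: 0.02 × 0.305 = 0.0061
  Urn VI: 0.006 × 0.064 = 0.000384
  Urn III: 0.054 × 0.1175 = 0.006345
  Urn I: 0.045 × 0.102 = 0.00459
Sum = 0.020499.
Largest term belongs to Urn III, so Urn III is most probable.

Urn III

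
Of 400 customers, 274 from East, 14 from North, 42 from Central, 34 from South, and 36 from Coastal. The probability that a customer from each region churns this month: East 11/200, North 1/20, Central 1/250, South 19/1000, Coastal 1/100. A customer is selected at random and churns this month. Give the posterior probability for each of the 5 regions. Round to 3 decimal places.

Prior × likelihood for each hypothesis:
  East: 0.685 × 0.055 = 0.037675
  North: 0.035 × 0.05 = 0.00175
  Central: 0.105 × 0.004 = 0.00042
  South: 0.085 × 0.019 = 0.001615
  Coastal: 0.09 × 0.01 = 0.0009
Sum = 0.04236.
P(East | churn) = 0.037675/0.04236 ≈ 0.889
P(North | churn) = 0.00175/0.04236 ≈ 0.041
P(Central | churn) = 0.00042/0.04236 ≈ 0.010
P(South | churn) = 0.001615/0.04236 ≈ 0.038
P(Coastal | churn) = 0.0009/0.04236 ≈ 0.021

East 0.889, North 0.041, Central 0.010, South 0.038, Coastal 0.021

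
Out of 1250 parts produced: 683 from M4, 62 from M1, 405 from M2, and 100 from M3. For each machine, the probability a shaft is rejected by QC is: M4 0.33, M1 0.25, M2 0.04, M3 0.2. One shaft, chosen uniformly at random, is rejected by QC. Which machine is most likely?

Prior × likelihood for each hypothesis:
  M4: 0.5464 × 0.33 = 0.180312
  M1: 0.0496 × 0.25 = 0.0124
  M2: 0.324 × 0.04 = 0.01296
  M3: 0.08 × 0.2 = 0.016
Normalizing constant = 0.221672.
Largest term belongs to M4, so M4 is most probable.

M4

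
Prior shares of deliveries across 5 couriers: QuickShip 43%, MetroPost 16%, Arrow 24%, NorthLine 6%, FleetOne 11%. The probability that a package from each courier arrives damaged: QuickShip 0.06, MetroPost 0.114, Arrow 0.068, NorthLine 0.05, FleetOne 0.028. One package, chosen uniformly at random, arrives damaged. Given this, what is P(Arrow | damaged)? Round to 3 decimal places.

0.246

By Bayes' rule, posterior ∝ prior × likelihood:
  QuickShip: 0.43 × 0.06 = 0.0258
  MetroPost: 0.16 × 0.114 = 0.01824
  Arrow: 0.24 × 0.068 = 0.01632
  NorthLine: 0.06 × 0.05 = 0.003
  FleetOne: 0.11 × 0.028 = 0.00308
Sum = 0.06644.
P(Arrow | evidence) = 0.01632 / 0.06644 ≈ 0.246.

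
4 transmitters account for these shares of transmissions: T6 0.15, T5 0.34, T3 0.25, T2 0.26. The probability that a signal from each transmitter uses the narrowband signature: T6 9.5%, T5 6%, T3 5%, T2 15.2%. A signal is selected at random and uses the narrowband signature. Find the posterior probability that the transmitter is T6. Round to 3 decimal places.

0.164

Unnormalized posteriors (prior × likelihood):
  T6: 0.15 × 0.095 = 0.01425
  T5: 0.34 × 0.06 = 0.0204
  T3: 0.25 × 0.05 = 0.0125
  T2: 0.26 × 0.152 = 0.03952
Sum = 0.08667.
P(T6 | evidence) = 0.01425 / 0.08667 ≈ 0.164.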